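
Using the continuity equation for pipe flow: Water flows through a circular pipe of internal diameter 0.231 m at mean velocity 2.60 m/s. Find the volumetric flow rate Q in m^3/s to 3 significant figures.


Approach: apply the continuity equation for pipe flow, Q = A * v with A = pi*(D/2)^2.
A = pi*(0.231/2)^2 = 0.041910 m^2
Q = 0.041910 * 2.60 = 0.109 m^3/s
Therefore the volumetric flow rate Q = 0.109 m^3/s.


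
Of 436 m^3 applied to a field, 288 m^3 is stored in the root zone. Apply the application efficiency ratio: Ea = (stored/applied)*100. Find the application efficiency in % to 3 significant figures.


Ea = (288/436)*100 = 66.1 %
Therefore the application efficiency = 66.1 %.


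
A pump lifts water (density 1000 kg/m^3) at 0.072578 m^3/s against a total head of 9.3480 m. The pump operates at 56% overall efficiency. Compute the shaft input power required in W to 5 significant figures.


Approach: apply hydraulic power then efficiency conversion, P = rho*g*Q*H; P_in = P/eta.
Step 1 — hydraulic power (P = rho*g*Q*H):
  P = 1000 * 9.81 * 0.072578 * 9.3480 = 6655.684 W
Step 2 — input power: P_in = P/eta = 6655.684 / 0.56 = 11885 W
Therefore the shaft input power required = 11885 W.


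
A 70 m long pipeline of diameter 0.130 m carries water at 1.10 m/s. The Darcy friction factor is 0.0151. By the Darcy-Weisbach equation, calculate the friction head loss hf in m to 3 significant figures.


Approach: apply the Darcy-Weisbach equation, hf = f*(L/D)*(v^2/(2g)).
hf = 0.0151 * (70/0.130) * (1.10^2 / (2*9.81))
hf = 0.501 m
Therefore the friction head loss hf = 0.501 m.


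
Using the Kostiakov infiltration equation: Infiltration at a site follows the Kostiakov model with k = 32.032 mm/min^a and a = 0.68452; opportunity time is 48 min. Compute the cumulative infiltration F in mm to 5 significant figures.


Approach: apply the Kostiakov infiltration equation, F = k*t^a.
F = 32.032 * 48^0.68452 = 453.34 mm
Therefore the cumulative infiltration F = 453.34 mm.


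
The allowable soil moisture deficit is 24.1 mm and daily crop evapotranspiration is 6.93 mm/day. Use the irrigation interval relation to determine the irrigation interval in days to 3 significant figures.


Approach: apply the irrigation interval relation, interval = SMD / ETc.
interval = 24.1 / 6.93 = 3.48 days
Therefore the irrigation interval = 3.48 days.


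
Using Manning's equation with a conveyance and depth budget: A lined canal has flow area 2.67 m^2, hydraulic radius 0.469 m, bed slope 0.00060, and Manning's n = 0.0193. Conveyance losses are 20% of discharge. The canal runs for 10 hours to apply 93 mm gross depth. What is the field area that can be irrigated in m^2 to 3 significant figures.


Approach: apply Manning's equation with a conveyance and depth budget, Q = (1/n)*A*R^(2/3)*S^(1/2); Q_field = Q*(1-loss); Area = Q_field*t/(d/1000).
Step 1 — canal discharge (Manning's equation):
  Q = (1/0.0193) * 2.67 * 0.469^(2/3) * 0.00060^(1/2) = 2.0456 m^3/s
Step 2 — delivered flow: Q_field = 2.0456*(1 - 20/100) = 1.6364 m^3/s
Step 3 — volume delivered: V = 1.6364 * 10*3600 = 58912 m^3
Step 4 — area served: A = V / (depth/1000) = 58912 / 0.093 = 633000 m^2
Therefore the field area that can be irrigated = 633000 m^2.


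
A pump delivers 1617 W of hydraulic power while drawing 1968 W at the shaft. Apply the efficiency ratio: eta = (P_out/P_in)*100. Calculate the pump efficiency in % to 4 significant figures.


eta = (1617 / 1968) * 100 = 82.16 %
Therefore the pump efficiency = 82.16 %.


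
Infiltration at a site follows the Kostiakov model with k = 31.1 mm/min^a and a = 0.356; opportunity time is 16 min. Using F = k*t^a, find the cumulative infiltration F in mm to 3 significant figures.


F = 31.1 * 16^0.356 = 83.5 mm
Therefore the cumulative infiltration F = 83.5 mm.


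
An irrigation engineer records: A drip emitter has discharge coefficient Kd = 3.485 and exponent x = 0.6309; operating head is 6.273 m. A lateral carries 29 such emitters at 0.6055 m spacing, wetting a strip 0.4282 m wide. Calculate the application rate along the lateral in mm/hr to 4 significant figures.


Approach: apply the emitter equation with a lateral mass balance, q = Kd*h^x; Q = n*q; rate = Q/(n*spacing*width).
Step 1 — single emitter flow (q = Kd*h^x):
  q = 3.485 * 6.273^0.6309 = 11.1002 L/hr
Step 2 — total lateral flow: Q = 29 * 11.1002 = 321.905 L/hr
Step 3 — wetted area: A = 29 * 0.6055 * 0.4282 = 7.51898 m^2
Step 4 — application rate: Q/A = 321.905/7.51898 = 42.81 mm/hr
Therefore the application rate along the lateral = 42.81 mm/hr.


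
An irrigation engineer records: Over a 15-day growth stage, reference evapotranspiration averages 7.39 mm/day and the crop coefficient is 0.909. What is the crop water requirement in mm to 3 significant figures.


Approach: apply the crop water requirement relation, CWR = ET0 * Kc * days.
CWR = 7.39 * 0.909 * 15 = 101 mm
Therefore the crop water requirement = 101 mm.


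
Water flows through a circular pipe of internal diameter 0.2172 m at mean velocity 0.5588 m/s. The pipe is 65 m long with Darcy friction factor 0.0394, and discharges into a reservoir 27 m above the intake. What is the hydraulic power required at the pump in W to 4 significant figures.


Approach: apply continuity + Darcy-Weisbach + hydraulic power, Q = A*v; hf = f*(L/D)*(v^2/(2g)); H = static + hf; P = rho*g*Q*H.
Step 1 — flow rate (continuity, Q = A*v):
  A = pi*(0.2172/2)^2 = 0.0370518 m^2
  Q = 0.0370518 * 0.5588 = 0.0207046 m^3/s
Step 2 — friction head loss (Darcy-Weisbach):
  hf = 0.0394 * (65/0.2172) * (0.5588^2 / (2*9.81))
  hf = 0.187656 m
Step 3 — total head: H = 27 + 0.187656 = 27.1877 m
Step 4 — hydraulic power (P = rho*g*Q*H):
  P = 1000 * 9.81 * 0.0207046 * 27.1877 = 5522 W
Therefore the hydraulic power required at the pump = 5522 W.


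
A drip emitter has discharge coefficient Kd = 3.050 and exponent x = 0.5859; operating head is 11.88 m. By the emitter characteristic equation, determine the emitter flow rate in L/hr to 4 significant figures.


Approach: apply the emitter characteristic equation, q = Kd * h^x.
q = 3.050 * 11.88^0.5859 = 13.00 L/hr
Therefore the emitter flow rate = 13.00 L/hr.


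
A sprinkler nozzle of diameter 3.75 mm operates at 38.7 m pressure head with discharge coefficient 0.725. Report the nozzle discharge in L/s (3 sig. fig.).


Approach: apply the orifice equation, Q = Cd*A*sqrt(2*g*h), A = pi*(d/2)^2.
A = pi*(3.75e-3/2)^2 = 1.1045e-05 m^2
Q = 0.725 * 1.1045e-05 * sqrt(2*9.81*38.7) * 1000 = 0.221 L/s
Therefore the nozzle discharge = 0.221 L/s.


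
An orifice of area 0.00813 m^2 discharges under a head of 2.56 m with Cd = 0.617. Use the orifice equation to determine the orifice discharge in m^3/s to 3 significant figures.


Approach: apply the orifice equation, Q = Cd*A*sqrt(2*g*h).
Q = 0.617 * 0.00813 * sqrt(2*9.81*2.56) = 0.0356 m^3/s
Therefore the orifice discharge = 0.0356 m^3/s.


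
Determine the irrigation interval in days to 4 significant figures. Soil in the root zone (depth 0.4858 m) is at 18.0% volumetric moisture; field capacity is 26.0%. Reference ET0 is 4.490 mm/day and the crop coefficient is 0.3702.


Approach: apply soil-water budget scheduling, SMD = (FC-theta)/100*depth*1000; ETc = ET0*Kc; interval = SMD/ETc.
Step 1 — soil moisture deficit:
  SMD = (26.0 - 18.0)/100 * 0.4858 * 1000 = 38.8640 mm
Step 2 — daily crop ET (ETc = ET0*Kc):
  ETc = 4.490 * 0.3702 = 1.66220 mm/day
Step 3 — irrigation interval (SMD/ETc):
  interval = 38.8640 / 1.66220 = 23.38 days
Therefore the irrigation interval = 23.38 days.


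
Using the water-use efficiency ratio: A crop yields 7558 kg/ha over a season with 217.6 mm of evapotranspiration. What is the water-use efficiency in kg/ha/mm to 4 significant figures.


Approach: apply the water-use efficiency ratio, WUE = yield/ET.
WUE = 7558 / 217.6 = 34.73 kg/ha/mm
Therefore the water-use efficiency = 34.73 kg/ha/mm.


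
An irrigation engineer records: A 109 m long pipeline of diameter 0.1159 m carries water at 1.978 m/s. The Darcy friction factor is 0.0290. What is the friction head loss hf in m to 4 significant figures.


Approach: apply the Darcy-Weisbach equation, hf = f*(L/D)*(v^2/(2g)).
hf = 0.0290 * (109/0.1159) * (1.978^2 / (2*9.81))
hf = 5.439 m
Therefore the friction head loss hf = 5.439 m.


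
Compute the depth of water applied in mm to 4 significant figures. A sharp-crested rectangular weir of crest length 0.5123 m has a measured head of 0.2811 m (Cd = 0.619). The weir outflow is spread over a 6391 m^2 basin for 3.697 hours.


Approach: apply the rectangular weir equation with a volume-to-depth conversion, Q = (2/3)*Cd*L*sqrt(2g)*H^1.5; d = Q*t/A * 1000.
Step 1 — weir discharge:
  Q = (2/3)*0.619*0.5123*sqrt(2*9.81)*0.2811^1.5 = 0.139561 m^3/s
Step 2 — volume: V = 0.139561 * 3.697*3600 = 1857.45 m^3
Step 3 — depth: d = V/A * 1000 = 1857.45/6391 * 1000 = 290.6 mm
Therefore the depth of water applied = 290.6 mm.


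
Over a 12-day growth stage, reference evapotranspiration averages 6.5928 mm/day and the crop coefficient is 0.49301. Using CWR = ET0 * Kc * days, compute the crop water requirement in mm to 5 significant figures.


CWR = 6.5928 * 0.49301 * 12 = 39.004 mm
Therefore the crop water requirement = 39.004 mm.


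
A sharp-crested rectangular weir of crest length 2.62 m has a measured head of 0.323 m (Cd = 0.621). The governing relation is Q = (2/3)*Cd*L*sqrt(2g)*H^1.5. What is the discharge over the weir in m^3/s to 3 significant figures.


Q = (2/3)*0.621*2.62*sqrt(2*9.81)*0.323^1.5 = 0.882 m^3/s
Therefore the discharge over the weir = 0.882 m^3/s.


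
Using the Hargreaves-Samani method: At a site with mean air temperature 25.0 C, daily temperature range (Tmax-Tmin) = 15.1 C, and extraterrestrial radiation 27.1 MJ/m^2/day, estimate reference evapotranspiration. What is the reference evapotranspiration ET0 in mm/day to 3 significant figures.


Approach: apply the Hargreaves-Samani method, ET0 = 0.0023*(Tmean+17.8)*sqrt(Tmax-Tmin)*0.408*Ra.
ET0 = 0.0023*(25.0+17.8)*sqrt(15.1)*0.408*27.1 = 4.23 mm/day
Therefore the reference evapotranspiration ET0 = 4.23 mm/day.


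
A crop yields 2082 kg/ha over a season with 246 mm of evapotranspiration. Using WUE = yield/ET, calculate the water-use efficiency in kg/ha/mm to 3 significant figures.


WUE = 2082 / 246 = 8.46 kg/ha/mm
Therefore the water-use efficiency = 8.46 kg/ha/mm.


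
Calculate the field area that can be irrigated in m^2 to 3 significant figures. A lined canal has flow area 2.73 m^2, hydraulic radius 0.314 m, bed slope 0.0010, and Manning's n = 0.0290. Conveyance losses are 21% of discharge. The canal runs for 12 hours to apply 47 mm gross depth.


Approach: apply Manning's equation with a conveyance and depth budget, Q = (1/n)*A*R^(2/3)*S^(1/2); Q_field = Q*(1-loss); Area = Q_field*t/(d/1000).
Step 1 — canal discharge (Manning's equation):
  Q = (1/0.0290) * 2.73 * 0.314^(2/3) * 0.0010^(1/2) = 1.3753 m^3/s
Step 2 — delivered flow: Q_field = 1.3753*(1 - 21/100) = 1.0865 m^3/s
Step 3 — volume delivered: V = 1.0865 * 12*3600 = 46935 m^3
Step 4 — area served: A = V / (depth/1000) = 46935 / 0.047 = 999000 m^2
Therefore the field area that can be irrigated = 999000 m^2.


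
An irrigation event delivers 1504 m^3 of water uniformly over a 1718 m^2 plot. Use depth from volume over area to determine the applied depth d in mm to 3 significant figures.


Approach: apply depth from volume over area, d = (V/A)*1000.
d = (1504 / 1718) * 1000 = 875 mm
Therefore the applied depth d = 875 mm.


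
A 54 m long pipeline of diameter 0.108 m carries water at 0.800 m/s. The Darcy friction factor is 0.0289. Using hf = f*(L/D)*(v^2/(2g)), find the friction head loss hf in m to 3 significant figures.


hf = 0.0289 * (54/0.108) * (0.800^2 / (2*9.81))
hf = 0.471 m
Therefore the friction head loss hf = 0.471 m.


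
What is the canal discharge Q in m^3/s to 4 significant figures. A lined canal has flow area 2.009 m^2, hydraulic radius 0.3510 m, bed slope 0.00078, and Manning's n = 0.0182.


Approach: apply Manning's equation, Q = (1/n)*A*R^(2/3)*S^(1/2).
Q = (1/0.0182) * 2.009 * 0.3510^(2/3) * 0.00078^(1/2) = 1.534 m^3/s
Therefore the canal discharge Q = 1.534 m^3/s.


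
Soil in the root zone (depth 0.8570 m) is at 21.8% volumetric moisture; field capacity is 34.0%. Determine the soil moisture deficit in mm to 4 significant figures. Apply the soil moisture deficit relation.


Approach: apply the soil moisture deficit relation, SMD = (FC - theta)/100 * depth * 1000.
SMD = (34.0 - 21.8)/100 * 0.8570 * 1000 = 104.6 mm
Therefore the soil moisture deficit = 104.6 mm.


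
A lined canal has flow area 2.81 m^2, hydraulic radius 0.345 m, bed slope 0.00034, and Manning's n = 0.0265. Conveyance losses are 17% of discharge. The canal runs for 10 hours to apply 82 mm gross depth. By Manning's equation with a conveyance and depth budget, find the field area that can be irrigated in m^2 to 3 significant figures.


Approach: apply Manning's equation with a conveyance and depth budget, Q = (1/n)*A*R^(2/3)*S^(1/2); Q_field = Q*(1-loss); Area = Q_field*t/(d/1000).
Step 1 — canal discharge (Manning's equation):
  Q = (1/0.0265) * 2.81 * 0.345^(2/3) * 0.00034^(1/2) = 0.96179 m^3/s
Step 2 — delivered flow: Q_field = 0.96179*(1 - 17/100) = 0.79828 m^3/s
Step 3 — volume delivered: V = 0.79828 * 10*3600 = 28738 m^3
Step 4 — area served: A = V / (depth/1000) = 28738 / 0.082 = 350000 m^2
Therefore the field area that can be irrigated = 350000 m^2.


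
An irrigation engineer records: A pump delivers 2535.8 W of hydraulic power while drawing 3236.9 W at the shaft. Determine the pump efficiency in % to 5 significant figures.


Approach: apply the efficiency ratio, eta = (P_out/P_in)*100.
eta = (2535.8 / 3236.9) * 100 = 78.340 %
Therefore the pump efficiency = 78.340 %.


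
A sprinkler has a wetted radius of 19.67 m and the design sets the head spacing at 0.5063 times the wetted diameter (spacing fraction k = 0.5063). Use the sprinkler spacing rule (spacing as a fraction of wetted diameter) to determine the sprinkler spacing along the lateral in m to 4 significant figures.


Approach: apply the sprinkler spacing rule (spacing as a fraction of wetted diameter), S = k*(2*R).
S = 0.5063 * (2 * 19.67) = 19.92 m
Therefore the sprinkler spacing along the lateral = 19.92 m.


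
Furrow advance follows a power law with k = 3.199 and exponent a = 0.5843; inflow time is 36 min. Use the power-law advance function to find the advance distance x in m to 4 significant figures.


Approach: apply the power-law advance function, x = k*t^a.
x = 3.199 * 36^0.5843 = 25.96 m
Therefore the advance distance x = 25.96 m.


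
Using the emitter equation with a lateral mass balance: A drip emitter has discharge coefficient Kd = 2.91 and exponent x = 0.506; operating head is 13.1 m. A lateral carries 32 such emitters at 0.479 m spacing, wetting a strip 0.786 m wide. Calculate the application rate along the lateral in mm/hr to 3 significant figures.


Approach: apply the emitter equation with a lateral mass balance, q = Kd*h^x; Q = n*q; rate = Q/(n*spacing*width).
Step 1 — single emitter flow (q = Kd*h^x):
  q = 2.91 * 13.1^0.506 = 10.696 L/hr
Step 2 — total lateral flow: Q = 32 * 10.696 = 342.28 L/hr
Step 3 — wetted area: A = 32 * 0.479 * 0.786 = 12.048 m^2
Step 4 — application rate: Q/A = 342.28/12.048 = 28.4 mm/hr
Therefore the application rate along the lateral = 28.4 mm/hr.


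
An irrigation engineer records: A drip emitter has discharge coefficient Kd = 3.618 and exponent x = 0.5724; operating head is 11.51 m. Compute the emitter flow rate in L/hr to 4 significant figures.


Approach: apply the emitter characteristic equation, q = Kd * h^x.
q = 3.618 * 11.51^0.5724 = 14.65 L/hr
Therefore the emitter flow rate = 14.65 L/hr.


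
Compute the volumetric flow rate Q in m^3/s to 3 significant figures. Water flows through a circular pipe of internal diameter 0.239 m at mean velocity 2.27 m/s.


Approach: apply the continuity equation for pipe flow, Q = A * v with A = pi*(D/2)^2.
A = pi*(0.239/2)^2 = 0.044863 m^2
Q = 0.044863 * 2.27 = 0.102 m^3/s
Therefore the volumetric flow rate Q = 0.102 m^3/s.


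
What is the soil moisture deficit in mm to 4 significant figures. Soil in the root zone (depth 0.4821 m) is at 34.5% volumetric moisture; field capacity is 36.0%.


Approach: apply the soil moisture deficit relation, SMD = (FC - theta)/100 * depth * 1000.
SMD = (36.0 - 34.5)/100 * 0.4821 * 1000 = 7.231 mm
Therefore the soil moisture deficit = 7.231 mm.


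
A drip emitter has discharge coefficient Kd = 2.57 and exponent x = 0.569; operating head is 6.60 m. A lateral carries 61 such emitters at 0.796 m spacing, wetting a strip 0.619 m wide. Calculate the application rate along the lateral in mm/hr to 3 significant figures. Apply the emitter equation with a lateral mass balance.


Approach: apply the emitter equation with a lateral mass balance, q = Kd*h^x; Q = n*q; rate = Q/(n*spacing*width).
Step 1 — single emitter flow (q = Kd*h^x):
  q = 2.57 * 6.60^0.569 = 7.5206 L/hr
Step 2 — total lateral flow: Q = 61 * 7.5206 = 458.76 L/hr
Step 3 — wetted area: A = 61 * 0.796 * 0.619 = 30.056 m^2
Step 4 — application rate: Q/A = 458.76/30.056 = 15.3 mm/hr
Therefore the application rate along the lateral = 15.3 mm/hr.


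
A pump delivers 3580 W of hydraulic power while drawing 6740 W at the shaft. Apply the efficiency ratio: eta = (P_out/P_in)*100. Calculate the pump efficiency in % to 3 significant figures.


eta = (3580 / 6740) * 100 = 53.1 %
Therefore the pump efficiency = 53.1 %.


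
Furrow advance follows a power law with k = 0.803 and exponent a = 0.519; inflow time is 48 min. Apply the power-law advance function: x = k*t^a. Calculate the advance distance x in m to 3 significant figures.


x = 0.803 * 48^0.519 = 5.99 m
Therefore the advance distance x = 5.99 m.


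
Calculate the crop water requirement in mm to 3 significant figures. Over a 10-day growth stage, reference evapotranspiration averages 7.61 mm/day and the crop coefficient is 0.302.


Approach: apply the crop water requirement relation, CWR = ET0 * Kc * days.
CWR = 7.61 * 0.302 * 10 = 23.0 mm
Therefore the crop water requirement = 23.0 mm.


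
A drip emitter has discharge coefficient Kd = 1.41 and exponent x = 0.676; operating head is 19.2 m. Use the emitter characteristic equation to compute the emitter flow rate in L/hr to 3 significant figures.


Approach: apply the emitter characteristic equation, q = Kd * h^x.
q = 1.41 * 19.2^0.676 = 10.4 L/hr
Therefore the emitter flow rate = 10.4 L/hr.


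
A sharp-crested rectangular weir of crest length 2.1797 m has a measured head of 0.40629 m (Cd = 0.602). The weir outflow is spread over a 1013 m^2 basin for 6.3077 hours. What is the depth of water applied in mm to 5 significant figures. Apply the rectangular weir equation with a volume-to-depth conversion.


Approach: apply the rectangular weir equation with a volume-to-depth conversion, Q = (2/3)*Cd*L*sqrt(2g)*H^1.5; d = Q*t/A * 1000.
Step 1 — weir discharge:
  Q = (2/3)*0.602*2.1797*sqrt(2*9.81)*0.40629^1.5 = 1.003473 m^3/s
Step 2 — volume: V = 1.003473 * 6.3077*3600 = 22786.58 m^3
Step 3 — depth: d = V/A * 1000 = 22786.58/1013 * 1000 = 22494 mm
Therefore the depth of water applied = 22494 mm.


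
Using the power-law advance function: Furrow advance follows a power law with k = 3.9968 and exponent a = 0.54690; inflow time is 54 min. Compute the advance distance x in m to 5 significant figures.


Approach: apply the power-law advance function, x = k*t^a.
x = 3.9968 * 54^0.54690 = 35.413 m
Therefore the advance distance x = 35.413 m.


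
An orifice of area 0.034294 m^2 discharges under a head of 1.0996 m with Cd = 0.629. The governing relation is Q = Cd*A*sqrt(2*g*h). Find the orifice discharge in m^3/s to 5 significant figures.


Q = 0.629 * 0.034294 * sqrt(2*9.81*1.0996) = 0.10019 m^3/s
Therefore the orifice discharge = 0.10019 m^3/s.


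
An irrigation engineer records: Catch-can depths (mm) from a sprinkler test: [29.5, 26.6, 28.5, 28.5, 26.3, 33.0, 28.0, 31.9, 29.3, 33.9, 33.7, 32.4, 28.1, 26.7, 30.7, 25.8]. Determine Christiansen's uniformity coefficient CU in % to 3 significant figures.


Approach: apply Christiansen's uniformity coefficient, CU = (1 - mean_abs_deviation/mean)*100.
mean = 29.556 mm
mean |d_i - mean| = 2.2828 mm
CU = (1 - 2.2828/29.556)*100 = 92.3 %
Therefore Christiansen's uniformity coefficient CU = 92.3 %.


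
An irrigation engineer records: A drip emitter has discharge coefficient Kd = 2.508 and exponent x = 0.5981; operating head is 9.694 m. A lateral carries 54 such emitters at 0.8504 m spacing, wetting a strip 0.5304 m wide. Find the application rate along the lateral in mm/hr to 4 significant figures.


Approach: apply the emitter equation with a lateral mass balance, q = Kd*h^x; Q = n*q; rate = Q/(n*spacing*width).
Step 1 — single emitter flow (q = Kd*h^x):
  q = 2.508 * 9.694^0.5981 = 9.75787 L/hr
Step 2 — total lateral flow: Q = 54 * 9.75787 = 526.925 L/hr
Step 3 — wetted area: A = 54 * 0.8504 * 0.5304 = 24.3568 m^2
Step 4 — application rate: Q/A = 526.925/24.3568 = 21.63 mm/hr
Therefore the application rate along the lateral = 21.63 mm/hr.


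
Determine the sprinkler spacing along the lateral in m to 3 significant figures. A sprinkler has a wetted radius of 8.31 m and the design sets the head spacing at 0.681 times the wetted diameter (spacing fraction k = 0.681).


Approach: apply the sprinkler spacing rule (spacing as a fraction of wetted diameter), S = k*(2*R).
S = 0.681 * (2 * 8.31) = 11.3 m
Therefore the sprinkler spacing along the lateral = 11.3 m.


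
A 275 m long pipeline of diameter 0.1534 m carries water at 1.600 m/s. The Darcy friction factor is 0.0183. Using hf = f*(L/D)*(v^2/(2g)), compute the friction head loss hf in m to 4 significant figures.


hf = 0.0183 * (275/0.1534) * (1.600^2 / (2*9.81))
hf = 4.281 m
Therefore the friction head loss hf = 4.281 m.


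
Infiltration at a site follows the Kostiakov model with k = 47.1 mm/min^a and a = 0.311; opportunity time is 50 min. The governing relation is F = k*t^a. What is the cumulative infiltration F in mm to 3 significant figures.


F = 47.1 * 50^0.311 = 159 mm
Therefore the cumulative infiltration F = 159 mm.


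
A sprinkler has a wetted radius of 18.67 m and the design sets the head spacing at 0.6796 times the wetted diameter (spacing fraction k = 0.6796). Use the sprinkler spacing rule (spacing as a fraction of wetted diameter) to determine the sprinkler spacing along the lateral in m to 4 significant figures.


Approach: apply the sprinkler spacing rule (spacing as a fraction of wetted diameter), S = k*(2*R).
S = 0.6796 * (2 * 18.67) = 25.38 m
Therefore the sprinkler spacing along the lateral = 25.38 m.


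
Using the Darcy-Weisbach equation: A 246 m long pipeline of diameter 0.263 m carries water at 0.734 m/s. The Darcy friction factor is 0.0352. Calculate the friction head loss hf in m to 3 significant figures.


Approach: apply the Darcy-Weisbach equation, hf = f*(L/D)*(v^2/(2g)).
hf = 0.0352 * (246/0.263) * (0.734^2 / (2*9.81))
hf = 0.904 m
Therefore the friction head loss hf = 0.904 m.


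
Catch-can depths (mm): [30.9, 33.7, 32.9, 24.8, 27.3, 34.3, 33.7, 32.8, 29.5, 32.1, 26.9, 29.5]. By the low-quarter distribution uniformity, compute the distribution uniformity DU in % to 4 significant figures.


Approach: apply the low-quarter distribution uniformity, DU = (mean of lowest quarter of readings / overall mean)*100.
sorted lowest 3 of 12: [24.8, 26.9, 27.3] -> mean = 26.3333 mm
overall mean = 30.7000 mm
DU = (26.3333/30.7000)*100 = 85.78 %
Therefore the distribution uniformity DU = 85.78 %.


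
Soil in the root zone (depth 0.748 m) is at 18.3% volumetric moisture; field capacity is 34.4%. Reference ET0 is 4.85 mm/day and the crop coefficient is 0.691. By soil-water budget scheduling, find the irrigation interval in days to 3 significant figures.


Approach: apply soil-water budget scheduling, SMD = (FC-theta)/100*depth*1000; ETc = ET0*Kc; interval = SMD/ETc.
Step 1 — soil moisture deficit:
  SMD = (34.4 - 18.3)/100 * 0.748 * 1000 = 120.43 mm
Step 2 — daily crop ET (ETc = ET0*Kc):
  ETc = 4.85 * 0.691 = 3.3513 mm/day
Step 3 — irrigation interval (SMD/ETc):
  interval = 120.43 / 3.3513 = 35.9 days
Therefore the irrigation interval = 35.9 days.


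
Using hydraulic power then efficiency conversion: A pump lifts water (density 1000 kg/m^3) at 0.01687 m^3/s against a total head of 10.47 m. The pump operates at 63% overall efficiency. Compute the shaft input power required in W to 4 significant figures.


Approach: apply hydraulic power then efficiency conversion, P = rho*g*Q*H; P_in = P/eta.
Step 1 — hydraulic power (P = rho*g*Q*H):
  P = 1000 * 9.81 * 0.01687 * 10.47 = 1732.73 W
Step 2 — input power: P_in = P/eta = 1732.73 / 0.63 = 2750 W
Therefore the shaft input power required = 2750 W.


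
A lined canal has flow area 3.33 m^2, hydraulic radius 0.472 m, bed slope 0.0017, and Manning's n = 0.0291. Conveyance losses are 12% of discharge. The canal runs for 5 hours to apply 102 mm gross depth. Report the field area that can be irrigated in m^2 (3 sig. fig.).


Approach: apply Manning's equation with a conveyance and depth budget, Q = (1/n)*A*R^(2/3)*S^(1/2); Q_field = Q*(1-loss); Area = Q_field*t/(d/1000).
Step 1 — canal discharge (Manning's equation):
  Q = (1/0.0291) * 3.33 * 0.472^(2/3) * 0.0017^(1/2) = 2.8602 m^3/s
Step 2 — delivered flow: Q_field = 2.8602*(1 - 12/100) = 2.5170 m^3/s
Step 3 — volume delivered: V = 2.5170 * 5*3600 = 45306 m^3
Step 4 — area served: A = V / (depth/1000) = 45306 / 0.102 = 444000 m^2
Therefore the field area that can be irrigated = 444000 m^2.


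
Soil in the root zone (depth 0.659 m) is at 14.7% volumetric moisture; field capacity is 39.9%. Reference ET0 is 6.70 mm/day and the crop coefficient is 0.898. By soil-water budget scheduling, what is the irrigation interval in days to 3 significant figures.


Approach: apply soil-water budget scheduling, SMD = (FC-theta)/100*depth*1000; ETc = ET0*Kc; interval = SMD/ETc.
Step 1 — soil moisture deficit:
  SMD = (39.9 - 14.7)/100 * 0.659 * 1000 = 166.07 mm
Step 2 — daily crop ET (ETc = ET0*Kc):
  ETc = 6.70 * 0.898 = 6.0166 mm/day
Step 3 — irrigation interval (SMD/ETc):
  interval = 166.07 / 6.0166 = 27.6 days
Therefore the irrigation interval = 27.6 days.


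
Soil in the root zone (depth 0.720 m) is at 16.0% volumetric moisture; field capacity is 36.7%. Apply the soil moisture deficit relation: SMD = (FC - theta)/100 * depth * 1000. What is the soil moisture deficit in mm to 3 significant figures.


SMD = (36.7 - 16.0)/100 * 0.720 * 1000 = 149 mm
Therefore the soil moisture deficit = 149 mm.


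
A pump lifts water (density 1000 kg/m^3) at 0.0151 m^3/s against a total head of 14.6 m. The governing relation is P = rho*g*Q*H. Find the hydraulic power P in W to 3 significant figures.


P = 1000 * 9.81 * 0.0151 * 14.6 = 2160 W
Therefore the hydraulic power P = 2160 W.


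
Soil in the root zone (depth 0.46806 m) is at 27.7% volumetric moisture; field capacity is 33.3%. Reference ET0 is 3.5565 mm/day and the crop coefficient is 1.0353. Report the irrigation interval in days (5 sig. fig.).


Approach: apply soil-water budget scheduling, SMD = (FC-theta)/100*depth*1000; ETc = ET0*Kc; interval = SMD/ETc.
Step 1 — soil moisture deficit:
  SMD = (33.3 - 27.7)/100 * 0.46806 * 1000 = 26.21136 mm
Step 2 — daily crop ET (ETc = ET0*Kc):
  ETc = 3.5565 * 1.0353 = 3.682044 mm/day
Step 3 — irrigation interval (SMD/ETc):
  interval = 26.21136 / 3.682044 = 7.1187 days
Therefore the irrigation interval = 7.1187 days.


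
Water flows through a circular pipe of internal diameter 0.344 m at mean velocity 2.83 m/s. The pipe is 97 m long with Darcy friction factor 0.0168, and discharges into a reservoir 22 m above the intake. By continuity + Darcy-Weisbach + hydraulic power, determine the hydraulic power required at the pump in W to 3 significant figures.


Approach: apply continuity + Darcy-Weisbach + hydraulic power, Q = A*v; hf = f*(L/D)*(v^2/(2g)); H = static + hf; P = rho*g*Q*H.
Step 1 — flow rate (continuity, Q = A*v):
  A = pi*(0.344/2)^2 = 0.092941 m^2
  Q = 0.092941 * 2.83 = 0.26302 m^3/s
Step 2 — friction head loss (Darcy-Weisbach):
  hf = 0.0168 * (97/0.344) * (2.83^2 / (2*9.81))
  hf = 1.9337 m
Step 3 — total head: H = 22 + 1.9337 = 23.934 m
Step 4 — hydraulic power (P = rho*g*Q*H):
  P = 1000 * 9.81 * 0.26302 * 23.934 = 61800 W
Therefore the hydraulic power required at the pump = 61800 W.


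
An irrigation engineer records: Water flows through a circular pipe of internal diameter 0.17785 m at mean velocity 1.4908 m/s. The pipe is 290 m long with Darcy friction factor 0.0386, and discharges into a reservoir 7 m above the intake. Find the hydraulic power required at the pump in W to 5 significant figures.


Approach: apply continuity + Darcy-Weisbach + hydraulic power, Q = A*v; hf = f*(L/D)*(v^2/(2g)); H = static + hf; P = rho*g*Q*H.
Step 1 — flow rate (continuity, Q = A*v):
  A = pi*(0.17785/2)^2 = 0.02484263 m^2
  Q = 0.02484263 * 1.4908 = 0.03703540 m^3/s
Step 2 — friction head loss (Darcy-Weisbach):
  hf = 0.0386 * (290/0.17785) * (1.4908^2 / (2*9.81))
  hf = 7.129699 m
Step 3 — total head: H = 7 + 7.129699 = 14.12970 m
Step 4 — hydraulic power (P = rho*g*Q*H):
  P = 1000 * 9.81 * 0.03703540 * 14.12970 = 5133.6 W
Therefore the hydraulic power required at the pump = 5133.6 W.


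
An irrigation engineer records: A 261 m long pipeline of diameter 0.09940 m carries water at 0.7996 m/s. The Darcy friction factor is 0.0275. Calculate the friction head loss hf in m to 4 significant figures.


Approach: apply the Darcy-Weisbach equation, hf = f*(L/D)*(v^2/(2g)).
hf = 0.0275 * (261/0.09940) * (0.7996^2 / (2*9.81))
hf = 2.353 m
Therefore the friction head loss hf = 2.353 m.


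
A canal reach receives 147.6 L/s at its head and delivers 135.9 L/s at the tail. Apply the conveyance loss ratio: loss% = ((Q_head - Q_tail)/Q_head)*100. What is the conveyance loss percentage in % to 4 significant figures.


loss = ((147.6 - 135.9)/147.6)*100 = 7.927 %
Therefore the conveyance loss percentage = 7.927 %.


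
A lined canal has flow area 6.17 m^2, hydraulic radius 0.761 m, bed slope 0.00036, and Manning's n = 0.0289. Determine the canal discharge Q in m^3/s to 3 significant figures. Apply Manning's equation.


Approach: apply Manning's equation, Q = (1/n)*A*R^(2/3)*S^(1/2).
Q = (1/0.0289) * 6.17 * 0.761^(2/3) * 0.00036^(1/2) = 3.38 m^3/s
Therefore the canal discharge Q = 3.38 m^3/s.


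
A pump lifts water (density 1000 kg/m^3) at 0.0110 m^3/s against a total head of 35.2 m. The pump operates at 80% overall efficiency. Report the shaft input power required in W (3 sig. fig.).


Approach: apply hydraulic power then efficiency conversion, P = rho*g*Q*H; P_in = P/eta.
Step 1 — hydraulic power (P = rho*g*Q*H):
  P = 1000 * 9.81 * 0.0110 * 35.2 = 3798.4 W
Step 2 — input power: P_in = P/eta = 3798.4 / 0.8 = 4750 W
Therefore the shaft input power required = 4750 W.


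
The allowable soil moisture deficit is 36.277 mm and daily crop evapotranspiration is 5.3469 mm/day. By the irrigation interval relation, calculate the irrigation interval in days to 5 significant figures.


Approach: apply the irrigation interval relation, interval = SMD / ETc.
interval = 36.277 / 5.3469 = 6.7847 days
Therefore the irrigation interval = 6.7847 days.


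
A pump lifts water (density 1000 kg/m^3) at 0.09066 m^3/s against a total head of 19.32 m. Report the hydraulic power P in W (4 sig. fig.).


Approach: apply the hydraulic power relation, P = rho*g*Q*H.
P = 1000 * 9.81 * 0.09066 * 19.32 = 17180 W
Therefore the hydraulic power P = 17180 W.


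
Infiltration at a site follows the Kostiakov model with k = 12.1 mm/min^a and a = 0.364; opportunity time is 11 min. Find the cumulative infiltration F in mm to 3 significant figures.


Approach: apply the Kostiakov infiltration equation, F = k*t^a.
F = 12.1 * 11^0.364 = 29.0 mm
Therefore the cumulative infiltration F = 29.0 mm.


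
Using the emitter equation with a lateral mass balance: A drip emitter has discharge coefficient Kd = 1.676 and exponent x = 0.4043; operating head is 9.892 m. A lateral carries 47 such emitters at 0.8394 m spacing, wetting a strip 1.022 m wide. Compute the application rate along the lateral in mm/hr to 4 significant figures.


Approach: apply the emitter equation with a lateral mass balance, q = Kd*h^x; Q = n*q; rate = Q/(n*spacing*width).
Step 1 — single emitter flow (q = Kd*h^x):
  q = 1.676 * 9.892^0.4043 = 4.23319 L/hr
Step 2 — total lateral flow: Q = 47 * 4.23319 = 198.960 L/hr
Step 3 — wetted area: A = 47 * 0.8394 * 1.022 = 40.3197 m^2
Step 4 — application rate: Q/A = 198.960/40.3197 = 4.935 mm/hr
Therefore the application rate along the lateral = 4.935 mm/hr.


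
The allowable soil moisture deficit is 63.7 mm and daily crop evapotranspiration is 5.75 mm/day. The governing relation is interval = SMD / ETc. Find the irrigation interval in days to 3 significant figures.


interval = 63.7 / 5.75 = 11.1 days
Therefore the irrigation interval = 11.1 days.


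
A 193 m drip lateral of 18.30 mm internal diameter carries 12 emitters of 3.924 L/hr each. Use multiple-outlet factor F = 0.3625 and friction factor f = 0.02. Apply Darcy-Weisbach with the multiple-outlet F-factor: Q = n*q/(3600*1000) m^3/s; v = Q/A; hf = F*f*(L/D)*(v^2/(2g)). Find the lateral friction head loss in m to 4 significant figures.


Q = 12*3.924/(3600*1000) = 1.30800e-05 m^3/s
A = pi*(18.30e-3/2)^2 = 2.63022e-04 m^2, so v = Q/A = 0.0497297 m/s
hf = 0.3625*0.02*(193/0.01830)*(0.0497297^2/(2*9.81)) = 0.009638 m
Therefore the lateral friction head loss = 0.009638 m.


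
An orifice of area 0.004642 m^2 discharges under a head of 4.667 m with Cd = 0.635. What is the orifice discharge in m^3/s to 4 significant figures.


Approach: apply the orifice equation, Q = Cd*A*sqrt(2*g*h).
Q = 0.635 * 0.004642 * sqrt(2*9.81*4.667) = 0.02821 m^3/s
Therefore the orifice discharge = 0.02821 m^3/s.


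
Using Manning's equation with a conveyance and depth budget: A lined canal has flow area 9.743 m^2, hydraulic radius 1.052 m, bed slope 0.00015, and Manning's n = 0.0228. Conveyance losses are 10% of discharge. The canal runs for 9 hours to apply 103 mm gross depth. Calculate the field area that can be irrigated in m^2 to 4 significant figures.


Approach: apply Manning's equation with a conveyance and depth budget, Q = (1/n)*A*R^(2/3)*S^(1/2); Q_field = Q*(1-loss); Area = Q_field*t/(d/1000).
Step 1 — canal discharge (Manning's equation):
  Q = (1/0.0228) * 9.743 * 1.052^(2/3) * 0.00015^(1/2) = 5.41353 m^3/s
Step 2 — delivered flow: Q_field = 5.41353*(1 - 10/100) = 4.87218 m^3/s
Step 3 — volume delivered: V = 4.87218 * 9*3600 = 157859 m^3
Step 4 — area served: A = V / (depth/1000) = 157859 / 0.103 = 1533000 m^2
Therefore the field area that can be irrigated = 1533000 m^2.


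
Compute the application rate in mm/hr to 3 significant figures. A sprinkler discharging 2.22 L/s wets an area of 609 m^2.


Approach: apply the application rate relation, rate = (Q/A)*3600.
rate = (2.22 / 609) * 3600 = 13.1 mm/hr
Therefore the application rate = 13.1 mm/hr.


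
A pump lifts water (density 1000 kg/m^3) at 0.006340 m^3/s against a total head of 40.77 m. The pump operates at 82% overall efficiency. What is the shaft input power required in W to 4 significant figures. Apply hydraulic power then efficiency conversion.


Approach: apply hydraulic power then efficiency conversion, P = rho*g*Q*H; P_in = P/eta.
Step 1 — hydraulic power (P = rho*g*Q*H):
  P = 1000 * 9.81 * 0.006340 * 40.77 = 2535.71 W
Step 2 — input power: P_in = P/eta = 2535.71 / 0.82 = 3092 W
Therefore the shaft input power required = 3092 W.


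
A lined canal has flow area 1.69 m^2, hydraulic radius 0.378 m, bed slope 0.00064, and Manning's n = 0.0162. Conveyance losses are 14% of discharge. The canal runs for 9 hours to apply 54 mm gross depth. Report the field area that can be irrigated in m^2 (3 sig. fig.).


Approach: apply Manning's equation with a conveyance and depth budget, Q = (1/n)*A*R^(2/3)*S^(1/2); Q_field = Q*(1-loss); Area = Q_field*t/(d/1000).
Step 1 — canal discharge (Manning's equation):
  Q = (1/0.0162) * 1.69 * 0.378^(2/3) * 0.00064^(1/2) = 1.3797 m^3/s
Step 2 — delivered flow: Q_field = 1.3797*(1 - 14/100) = 1.1866 m^3/s
Step 3 — volume delivered: V = 1.1866 * 9*3600 = 38444 m^3
Step 4 — area served: A = V / (depth/1000) = 38444 / 0.054 = 712000 m^2
Therefore the field area that can be irrigated = 712000 m^2.


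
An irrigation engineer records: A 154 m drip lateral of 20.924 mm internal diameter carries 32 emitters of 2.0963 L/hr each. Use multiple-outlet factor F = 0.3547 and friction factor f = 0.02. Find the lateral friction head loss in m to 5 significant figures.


Approach: apply Darcy-Weisbach with the multiple-outlet F-factor, Q = n*q/(3600*1000) m^3/s; v = Q/A; hf = F*f*(L/D)*(v^2/(2g)).
Q = 32*2.0963/(3600*1000) = 1.863378e-05 m^3/s
A = pi*(20.924e-3/2)^2 = 3.438581e-04 m^2, so v = Q/A = 0.05419031 m/s
hf = 0.3547*0.02*(154/0.020924)*(0.05419031^2/(2*9.81)) = 0.0078147 m
Therefore the lateral friction head loss = 0.0078147 m.


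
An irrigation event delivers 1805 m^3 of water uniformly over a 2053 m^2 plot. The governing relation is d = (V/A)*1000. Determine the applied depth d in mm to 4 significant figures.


d = (1805 / 2053) * 1000 = 879.2 mm
Therefore the applied depth d = 879.2 mm.


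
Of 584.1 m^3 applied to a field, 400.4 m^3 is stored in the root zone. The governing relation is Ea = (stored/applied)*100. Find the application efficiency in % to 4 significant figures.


Ea = (400.4/584.1)*100 = 68.55 %
Therefore the application efficiency = 68.55 %.


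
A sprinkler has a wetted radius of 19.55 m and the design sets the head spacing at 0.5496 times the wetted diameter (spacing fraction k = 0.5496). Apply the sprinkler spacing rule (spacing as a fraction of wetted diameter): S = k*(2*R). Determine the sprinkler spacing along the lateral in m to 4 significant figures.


S = 0.5496 * (2 * 19.55) = 21.49 m
Therefore the sprinkler spacing along the lateral = 21.49 m.


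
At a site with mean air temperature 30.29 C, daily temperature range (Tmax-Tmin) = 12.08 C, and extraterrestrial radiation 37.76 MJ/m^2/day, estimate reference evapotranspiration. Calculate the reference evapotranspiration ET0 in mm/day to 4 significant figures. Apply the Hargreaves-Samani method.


Approach: apply the Hargreaves-Samani method, ET0 = 0.0023*(Tmean+17.8)*sqrt(Tmax-Tmin)*0.408*Ra.
ET0 = 0.0023*(30.29+17.8)*sqrt(12.08)*0.408*37.76 = 5.923 mm/day
Therefore the reference evapotranspiration ET0 = 5.923 mm/day.


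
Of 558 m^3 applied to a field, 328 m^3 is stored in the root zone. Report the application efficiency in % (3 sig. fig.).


Approach: apply the application efficiency ratio, Ea = (stored/applied)*100.
Ea = (328/558)*100 = 58.8 %
Therefore the application efficiency = 58.8 %.


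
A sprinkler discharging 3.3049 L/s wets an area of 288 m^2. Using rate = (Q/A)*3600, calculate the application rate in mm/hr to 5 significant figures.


rate = (3.3049 / 288) * 3600 = 41.311 mm/hr
Therefore the application rate = 41.311 mm/hr.


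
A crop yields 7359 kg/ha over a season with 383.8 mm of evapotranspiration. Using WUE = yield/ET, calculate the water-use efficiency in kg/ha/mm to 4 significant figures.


WUE = 7359 / 383.8 = 19.17 kg/ha/mm
Therefore the water-use efficiency = 19.17 kg/ha/mm.


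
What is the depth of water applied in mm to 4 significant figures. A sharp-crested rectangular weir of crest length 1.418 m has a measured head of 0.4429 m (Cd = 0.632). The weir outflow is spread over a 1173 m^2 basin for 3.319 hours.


Approach: apply the rectangular weir equation with a volume-to-depth conversion, Q = (2/3)*Cd*L*sqrt(2g)*H^1.5; d = Q*t/A * 1000.
Step 1 — weir discharge:
  Q = (2/3)*0.632*1.418*sqrt(2*9.81)*0.4429^1.5 = 0.780028 m^3/s
Step 2 — volume: V = 0.780028 * 3.319*3600 = 9320.08 m^3
Step 3 — depth: d = V/A * 1000 = 9320.08/1173 * 1000 = 7946 mm
Therefore the depth of water applied = 7946 mm.
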